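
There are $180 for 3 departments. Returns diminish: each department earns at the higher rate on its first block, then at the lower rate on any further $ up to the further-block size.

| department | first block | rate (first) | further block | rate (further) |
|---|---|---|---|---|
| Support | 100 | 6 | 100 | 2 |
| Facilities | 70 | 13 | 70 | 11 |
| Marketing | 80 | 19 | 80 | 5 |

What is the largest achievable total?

2760

Order all 6 blocks by rate: Marketing/first 19 > Facilities/first 13 > Facilities/second 11 > Support/first 6 > Marketing/second 5 > Support/second 2.
Fill Marketing first block (80 at 19) ; 100 left.
Facilities/first (13): +70 ; 30 left.
Facilities second at 11: only 30 left, fill 30.
Total = 19×80 + 13×70 + 11×30 = 2760.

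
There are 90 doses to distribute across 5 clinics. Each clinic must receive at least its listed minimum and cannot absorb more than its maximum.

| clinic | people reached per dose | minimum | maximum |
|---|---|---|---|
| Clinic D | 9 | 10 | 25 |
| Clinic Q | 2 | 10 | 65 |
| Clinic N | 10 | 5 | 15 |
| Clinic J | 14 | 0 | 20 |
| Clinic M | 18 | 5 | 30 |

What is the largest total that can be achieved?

Meeting every minimum uses 10+10+5+0+5 = 30 doses, leaving 60.
Rank by people reached per dose: Clinic M 18 > Clinic J 14 > Clinic N 10 > Clinic D 9 > Clinic Q 2.
Give Clinic M 25 more to hit its cap of 30 ; 35 left.
Clinic J takes 20 more to reach its cap of 20 ; 15 left.
Clinic N takes 10 more to reach its cap of 15 ; 5 left.
Only 5 left; Clinic D takes them to reach 15.
Total = 9×15 + 2×10 + 10×15 + 14×20 + 18×30 = 1125.

1125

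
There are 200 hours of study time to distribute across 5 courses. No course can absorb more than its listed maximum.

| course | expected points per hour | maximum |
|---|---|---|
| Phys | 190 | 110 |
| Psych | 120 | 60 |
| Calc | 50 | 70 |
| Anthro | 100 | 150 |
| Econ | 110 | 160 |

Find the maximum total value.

Order the courses by expected points per hour: Phys 190 > Psych 120 > Econ 110 > Anthro 100 > Calc 50.
Phys: +110 to 110 (cap) — 90 left.
Give Psych 60 to hit its cap of 60 — 30 left.
Only 30 left; Econ takes them to reach 30.
Total = 190×110 + 120×60 + 110×30 = 31400.

31400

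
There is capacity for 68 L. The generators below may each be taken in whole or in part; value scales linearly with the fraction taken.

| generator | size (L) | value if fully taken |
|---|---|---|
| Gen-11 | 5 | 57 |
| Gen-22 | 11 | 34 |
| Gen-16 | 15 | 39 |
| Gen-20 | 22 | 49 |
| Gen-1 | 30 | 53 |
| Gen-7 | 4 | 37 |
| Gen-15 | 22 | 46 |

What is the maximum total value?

239

Rank by value-to-size ratio: Gen-11 57/5≈11.4, Gen-7 37/4≈9.25, Gen-22 34/11≈3.09, Gen-16 39/15≈2.6, Gen-20 49/22≈2.23, Gen-15 46/22≈2.09, Gen-1 53/30≈1.77.
Gen-11: take in full, 5 L for value 57 ; 63 left.
Take all of Gen-7 (4 L, value 37) ; 59 L left.
All 11 L of Gen-22 fit (value 34) ; 48 remain.
Gen-16: take in full, 15 L for value 39 ; 33 left.
All 22 L of Gen-20 fit (value 49) ; 11 remain.
Only 11 L remain; take 11/22 of Gen-15 for value 46×11/22 = 23.
Total value = 239.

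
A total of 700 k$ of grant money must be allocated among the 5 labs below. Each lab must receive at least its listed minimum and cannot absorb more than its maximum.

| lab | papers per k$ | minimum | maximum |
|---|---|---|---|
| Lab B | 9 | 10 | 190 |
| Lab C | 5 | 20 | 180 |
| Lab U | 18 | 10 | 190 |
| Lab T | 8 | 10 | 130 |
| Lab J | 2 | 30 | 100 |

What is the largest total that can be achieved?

Meeting every minimum uses 10+20+10+10+30 = 80 k$, leaving 620.
Highest papers per k$ first: Lab U 18 > Lab B 9 > Lab T 8 > Lab C 5 > Lab J 2.
Lab U: +180 to 190 (cap) → 440 left.
Lab B takes 180 more to reach its cap of 190 → 260 left.
Give Lab T 120 more to hit its cap of 130 → 140 left.
Lab C: +140 (room for 160) → 160. Pool exhausted.
Total = 9×190 + 5×160 + 18×190 + 8×130 + 2×30 = 7030.

7030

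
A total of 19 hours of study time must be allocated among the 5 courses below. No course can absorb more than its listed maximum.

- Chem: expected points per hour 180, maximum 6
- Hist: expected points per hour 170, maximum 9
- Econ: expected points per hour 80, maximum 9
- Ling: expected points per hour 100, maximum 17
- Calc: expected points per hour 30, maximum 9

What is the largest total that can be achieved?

Highest expected points per hour first: Chem 180 > Hist 170 > Ling 100 > Econ 80 > Calc 30.
Chem: +6 to 6 (cap) → 13 left.
Hist: +9 to 9 (cap) → 4 left.
Only 4 left; Ling takes them to reach 4.
Total = 180×6 + 170×9 + 100×4 = 3010.

3010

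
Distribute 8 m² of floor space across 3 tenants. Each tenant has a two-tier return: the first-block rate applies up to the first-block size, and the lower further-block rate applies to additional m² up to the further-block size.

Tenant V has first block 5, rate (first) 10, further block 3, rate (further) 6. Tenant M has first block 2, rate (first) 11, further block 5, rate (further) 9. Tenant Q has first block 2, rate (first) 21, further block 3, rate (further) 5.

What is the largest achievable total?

104

Rank every tier by rate: Tenant Q/tier1 21 > Tenant M/tier1 11 > Tenant V/tier1 10 > Tenant M/tier2 9 > Tenant V/tier2 6 > Tenant Q/tier2 5.
Fill Tenant Q tier1 block (2 at 21) → 6 left.
Tenant M/tier1 (11): +2 → 4 left.
4 remain; put them into Tenant V tier1 at 10.
Total = 21×2 + 11×2 + 10×4 = 104.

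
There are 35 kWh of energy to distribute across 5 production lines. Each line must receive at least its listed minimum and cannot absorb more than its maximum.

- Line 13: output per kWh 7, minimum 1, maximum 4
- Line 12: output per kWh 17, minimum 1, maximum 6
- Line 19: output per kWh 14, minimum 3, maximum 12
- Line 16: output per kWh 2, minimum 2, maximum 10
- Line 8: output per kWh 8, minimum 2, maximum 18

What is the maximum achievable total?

393

Meeting every minimum uses 1+1+3+2+2 = 9 kWh, leaving 26.
Rank by output per kWh: Line 12 17 > Line 19 14 > Line 8 8 > Line 13 7 > Line 16 2.
Line 12 takes 5 more to reach its cap of 6 → 21 left.
Give Line 19 9 more to hit its cap of 12 → 12 left.
Line 8 has room for 16 more but only 12 remain, so it gets 14.
Total = 7×1 + 17×6 + 14×12 + 2×2 + 8×14 = 393.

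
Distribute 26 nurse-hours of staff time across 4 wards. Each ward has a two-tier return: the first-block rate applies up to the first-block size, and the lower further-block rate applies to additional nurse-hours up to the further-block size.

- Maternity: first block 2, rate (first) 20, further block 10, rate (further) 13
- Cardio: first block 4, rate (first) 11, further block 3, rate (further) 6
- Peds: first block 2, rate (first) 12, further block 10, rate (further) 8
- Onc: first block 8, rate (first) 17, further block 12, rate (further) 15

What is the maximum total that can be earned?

Rank every tier by rate: Maternity/first 20 > Onc/first 17 > Onc/second 15 > Maternity/second 13 > Peds/first 12 > Cardio/first 11 > Peds/second 8 > Cardio/second 6.
Maternity/first (20): +2 ; 24 left.
Onc/first (17): +8 ; 16 left.
Onc second at 15: fill all 12 ; 4 left.
4 remain; put them into Maternity second at 13.
Total = 20×2 + 17×8 + 15×12 + 13×4 = 408.

408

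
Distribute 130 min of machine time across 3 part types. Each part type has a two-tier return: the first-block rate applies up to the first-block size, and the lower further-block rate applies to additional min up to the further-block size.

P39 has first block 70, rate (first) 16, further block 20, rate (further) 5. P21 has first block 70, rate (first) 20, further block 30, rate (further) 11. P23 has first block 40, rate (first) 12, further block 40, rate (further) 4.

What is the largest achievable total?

2360

Rank every tier by rate: P21/tier1 20 > P39/tier1 16 > P23/tier1 12 > P21/tier2 11 > P39/tier2 5 > P23/tier2 4.
P21 tier1 at 20: fill all 70 ; 60 left.
60 remain; put them into P39 tier1 at 16.
Total = 20×70 + 16×60 = 2360.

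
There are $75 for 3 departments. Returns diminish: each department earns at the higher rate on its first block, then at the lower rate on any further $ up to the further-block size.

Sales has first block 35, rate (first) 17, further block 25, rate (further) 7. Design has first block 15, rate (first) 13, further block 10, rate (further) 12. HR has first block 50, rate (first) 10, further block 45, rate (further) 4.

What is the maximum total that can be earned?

Rank every tier by rate: Sales/tier1 17 > Design/tier1 13 > Design/tier2 12 > HR/tier1 10 > Sales/tier2 7 > HR/tier2 4.
Sales/tier1 (17): +35 → 40 left.
Fill Design tier1 block (15 at 13) → 25 left.
Fill Design tier2 block (10 at 12) → 15 left.
15 remain; put them into HR tier1 at 10.
Total = 17×35 + 13×15 + 12×10 + 10×15 = 1060.

1060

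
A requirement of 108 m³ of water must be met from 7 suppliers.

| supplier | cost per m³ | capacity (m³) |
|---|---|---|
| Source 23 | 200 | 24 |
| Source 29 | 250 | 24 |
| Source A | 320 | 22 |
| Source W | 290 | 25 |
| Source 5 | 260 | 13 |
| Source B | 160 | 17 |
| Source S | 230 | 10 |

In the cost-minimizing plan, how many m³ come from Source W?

Cheapest first:
Source B at 160: take all 17 m³ ; 91 still needed.
Source 23 at 200: take all 24 m³ ; 67 still needed.
Take 10 from Source S at 230 ; need 57 more.
Source 29 (250): use full 24 ; 33 m³ to go.
Source 5 (260): use full 13 ; 20 m³ to go.
Take 20 from Source W at 290 to finish.
Source A: unused.

20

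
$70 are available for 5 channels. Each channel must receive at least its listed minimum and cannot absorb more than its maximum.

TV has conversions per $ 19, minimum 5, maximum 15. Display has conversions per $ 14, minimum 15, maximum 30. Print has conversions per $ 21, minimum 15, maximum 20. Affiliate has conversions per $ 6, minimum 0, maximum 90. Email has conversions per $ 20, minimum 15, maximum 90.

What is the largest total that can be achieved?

Meeting every minimum uses 5+15+15+0+15 = 50 $, leaving 20.
Order the channels by conversions per $: Print 21 > Email 20 > TV 19 > Display 14 > Affiliate 6.
Print takes 5 more to reach its cap of 20 — 15 left.
Email: +15 (room for 75) → 30. Pool exhausted.
Total = 19×5 + 14×15 + 21×20 + 20×30 = 1325.

1325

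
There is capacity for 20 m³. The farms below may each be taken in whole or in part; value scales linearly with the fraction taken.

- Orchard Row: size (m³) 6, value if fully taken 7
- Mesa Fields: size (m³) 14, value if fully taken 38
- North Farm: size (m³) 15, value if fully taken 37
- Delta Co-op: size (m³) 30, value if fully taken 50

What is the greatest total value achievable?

Sort by value density: Mesa Fields 38/14≈2.71, North Farm 37/15≈2.47, Delta Co-op 50/30≈1.67, Orchard Row 7/6≈1.17.
All 14 m³ of Mesa Fields fit (value 38) ; 6 remain.
Only 6 m³ remain; take 6/15 of North Farm for value 37×6/15 = 14.8.
Total value = 52.8.

52.8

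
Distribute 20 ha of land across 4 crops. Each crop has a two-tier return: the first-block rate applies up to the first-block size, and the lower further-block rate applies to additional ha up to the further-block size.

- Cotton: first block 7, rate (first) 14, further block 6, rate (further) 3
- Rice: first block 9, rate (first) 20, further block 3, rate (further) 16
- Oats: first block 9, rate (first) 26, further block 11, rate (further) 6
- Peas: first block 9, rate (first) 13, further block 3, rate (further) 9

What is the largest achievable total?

Treat each block as its own option and order by rate: Oats/tier1 26 > Rice/tier1 20 > Rice/tier2 16 > Cotton/tier1 14 > Peas/tier1 13 > Peas/tier2 9 > Oats/tier2 6 > Cotton/tier2 3.
Fill Oats tier1 block (9 at 26) ; 11 left.
Rice/tier1 (20): +9 ; 2 left.
2 remain; put them into Rice tier2 at 16.
Total = 26×9 + 20×9 + 16×2 = 446.

446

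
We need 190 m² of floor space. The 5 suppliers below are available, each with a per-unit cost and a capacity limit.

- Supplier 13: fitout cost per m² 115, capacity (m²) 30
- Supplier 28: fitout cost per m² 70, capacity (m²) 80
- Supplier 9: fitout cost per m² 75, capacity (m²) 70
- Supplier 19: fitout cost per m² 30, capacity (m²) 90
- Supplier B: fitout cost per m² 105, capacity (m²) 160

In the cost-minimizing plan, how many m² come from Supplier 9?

20

Cheapest first:
Take 90 from Supplier 19 at 30 — need 100 more.
Take 80 from Supplier 28 at 70 — need 20 more.
Supplier 9 (75): take the remaining 20 — done.
Supplier B, Supplier 13: unused.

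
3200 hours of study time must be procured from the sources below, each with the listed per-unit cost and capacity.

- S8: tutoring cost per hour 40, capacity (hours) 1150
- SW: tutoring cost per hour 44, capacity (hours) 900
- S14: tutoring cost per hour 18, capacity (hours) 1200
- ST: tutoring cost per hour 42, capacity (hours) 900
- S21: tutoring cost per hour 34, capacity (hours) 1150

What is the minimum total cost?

94700

Use sources in increasing cost order.
S14 at 18: take all 1200 hours — 2000 still needed.
S21 at 34: take all 1150 hours — 850 still needed.
S8 (40): take the remaining 850 — done.
ST, SW: unused.
Cost = 1200×18 + 1150×34 + 850×40 = 94700.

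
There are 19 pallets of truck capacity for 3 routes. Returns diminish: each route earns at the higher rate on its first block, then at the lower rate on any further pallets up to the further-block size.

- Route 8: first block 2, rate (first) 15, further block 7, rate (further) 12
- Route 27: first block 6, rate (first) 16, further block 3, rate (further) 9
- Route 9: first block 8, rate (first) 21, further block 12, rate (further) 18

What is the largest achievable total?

Rank every tier by rate: Route 9/T1 21 > Route 9/T2 18 > Route 27/T1 16 > Route 8/T1 15 > Route 8/T2 12 > Route 27/T2 9.
Route 9 T1 at 21: fill all 8 ; 11 left.
Route 9/T2: +11 of 12 at 18; pool empty.
Total = 21×8 + 18×11 = 366.

366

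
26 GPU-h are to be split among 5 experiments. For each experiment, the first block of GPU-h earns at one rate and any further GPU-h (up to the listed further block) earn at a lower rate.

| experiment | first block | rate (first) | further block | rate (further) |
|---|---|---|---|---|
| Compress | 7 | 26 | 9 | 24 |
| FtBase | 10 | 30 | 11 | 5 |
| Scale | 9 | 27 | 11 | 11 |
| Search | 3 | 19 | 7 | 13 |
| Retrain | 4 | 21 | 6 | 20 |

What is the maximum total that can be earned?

725

Rank every tier by rate: FtBase/first 30 > Scale/first 27 > Compress/first 26 > Compress/second 24 > Retrain/first 21 > Retrain/second 20 > Search/first 19 > Search/second 13 > Scale/second 11 > FtBase/second 5.
FtBase/first (30): +10 — 16 left.
Scale first at 27: fill all 9 — 7 left.
Compress/first (26): +7 — 0 left.
Total = 30×10 + 27×9 + 26×7 = 725.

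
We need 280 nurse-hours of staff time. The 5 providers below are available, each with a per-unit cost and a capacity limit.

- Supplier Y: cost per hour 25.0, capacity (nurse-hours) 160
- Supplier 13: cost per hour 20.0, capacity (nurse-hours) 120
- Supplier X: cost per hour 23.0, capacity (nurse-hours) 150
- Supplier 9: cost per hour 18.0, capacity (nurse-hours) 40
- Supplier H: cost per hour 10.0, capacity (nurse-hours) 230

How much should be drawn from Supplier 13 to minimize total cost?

Use providers in increasing cost order.
Supplier H (10.0): use full 230 — 50 nurse-hours to go.
Take 40 from Supplier 9 at 18.0 — need 10 more.
Take 10 from Supplier 13 at 20.0 to finish.
Supplier X, Supplier Y: unused.

10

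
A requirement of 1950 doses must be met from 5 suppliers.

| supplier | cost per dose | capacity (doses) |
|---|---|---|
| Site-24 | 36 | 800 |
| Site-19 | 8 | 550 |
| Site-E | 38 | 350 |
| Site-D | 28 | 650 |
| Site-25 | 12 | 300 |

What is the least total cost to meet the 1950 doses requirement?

Fill from the cheapest supplier first.
Site-19 (8): use full 550 ; 1400 doses to go.
Site-25 at 12: take all 300 doses ; 1100 still needed.
Take 650 from Site-D at 28 ; need 450 more.
Site-24 at 36: take 450 of its 800 ; requirement met.
Site-E: unused.
Cost = 550×8 + 300×12 + 650×28 + 450×36 = 42400.

42400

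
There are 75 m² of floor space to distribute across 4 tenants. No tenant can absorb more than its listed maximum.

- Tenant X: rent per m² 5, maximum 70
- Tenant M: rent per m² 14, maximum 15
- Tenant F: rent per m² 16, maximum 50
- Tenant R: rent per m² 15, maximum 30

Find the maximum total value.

1175

Highest rent per m² first: Tenant F 16 > Tenant R 15 > Tenant M 14 > Tenant X 5.
Give Tenant F 50 to hit its cap of 50 → 25 left.
Tenant R has room for 30 but only 25 remain, so it gets 25.
Total = 16×50 + 15×25 = 1175.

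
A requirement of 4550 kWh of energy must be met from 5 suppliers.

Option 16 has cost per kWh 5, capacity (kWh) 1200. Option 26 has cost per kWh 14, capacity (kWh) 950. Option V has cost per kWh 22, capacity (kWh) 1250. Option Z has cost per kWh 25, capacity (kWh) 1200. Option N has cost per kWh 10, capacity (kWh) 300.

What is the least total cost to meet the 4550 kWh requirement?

Use suppliers in increasing cost order.
Option 16 (5): use full 1200 — 3350 kWh to go.
Take 300 from Option N at 10 — need 3050 more.
Take 950 from Option 26 at 14 — need 2100 more.
Option V (22): use full 1250 — 850 kWh to go.
Option Z (25): take the remaining 850 — done.
Cost = 1200×5 + 300×10 + 950×14 + 1250×22 + 850×25 = 71050.

71050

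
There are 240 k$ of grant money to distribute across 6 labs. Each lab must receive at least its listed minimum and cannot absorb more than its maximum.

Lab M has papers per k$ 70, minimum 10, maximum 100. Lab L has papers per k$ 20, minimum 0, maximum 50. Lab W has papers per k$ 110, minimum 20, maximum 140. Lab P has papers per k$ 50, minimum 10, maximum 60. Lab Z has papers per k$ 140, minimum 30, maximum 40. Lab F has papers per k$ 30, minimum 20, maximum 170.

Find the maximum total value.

Meeting every minimum uses 10+0+20+10+30+20 = 90 k$, leaving 150.
Order the labs by papers per k$: Lab Z 140 > Lab W 110 > Lab M 70 > Lab P 50 > Lab F 30 > Lab L 20.
Lab Z takes 10 more to reach its cap of 40 → 140 left.
Lab W takes 120 more to reach its cap of 140 → 20 left.
Lab M has room for 90 more but only 20 remain, so it gets 30.
Total = 70×30 + 110×140 + 50×10 + 140×40 + 30×20 = 24200.

24200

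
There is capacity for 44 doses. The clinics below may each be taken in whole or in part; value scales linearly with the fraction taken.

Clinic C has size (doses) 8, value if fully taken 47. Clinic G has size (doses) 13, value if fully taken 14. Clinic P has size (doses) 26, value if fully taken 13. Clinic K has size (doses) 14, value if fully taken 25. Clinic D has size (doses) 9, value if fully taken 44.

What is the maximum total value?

Sort by value density: Clinic C 47/8≈5.88, Clinic D 44/9≈4.89, Clinic K 25/14≈1.79, Clinic G 14/13≈1.08, Clinic P 13/26≈0.5.
All 8 doses of Clinic C fit (value 47) ; 36 remain.
Take all of Clinic D (9 doses, value 44) ; 27 doses left.
Clinic K: take in full, 14 doses for value 25 ; 13 left.
All 13 doses of Clinic G fit (value 14) ; 0 remain.
Total value = 130.

130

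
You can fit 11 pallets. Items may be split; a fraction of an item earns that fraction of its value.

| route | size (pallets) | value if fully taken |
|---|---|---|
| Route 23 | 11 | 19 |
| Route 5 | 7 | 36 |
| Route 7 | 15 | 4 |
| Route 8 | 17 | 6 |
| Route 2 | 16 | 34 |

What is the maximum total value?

44.5

Rank by value-to-size ratio: Route 5 36/7≈5.14, Route 2 34/16≈2.12, Route 23 19/11≈1.73, Route 8 6/17≈0.353, Route 7 4/15≈0.267.
All 7 pallets of Route 5 fit (value 36) ; 4 remain.
4 pallets left: a 4/16 share of Route 2 gives 34×4/16 = 8.5.
Total value = 44.5.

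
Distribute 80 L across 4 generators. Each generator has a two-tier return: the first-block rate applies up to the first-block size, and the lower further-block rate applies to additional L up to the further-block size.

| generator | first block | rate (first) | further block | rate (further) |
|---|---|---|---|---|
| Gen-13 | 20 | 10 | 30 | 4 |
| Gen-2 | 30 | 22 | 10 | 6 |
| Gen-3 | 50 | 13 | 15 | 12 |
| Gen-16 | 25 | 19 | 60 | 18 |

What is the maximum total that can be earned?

Rank every tier by rate: Gen-2/T1 22 > Gen-16/T1 19 > Gen-16/T2 18 > Gen-3/T1 13 > Gen-3/T2 12 > Gen-13/T1 10 > Gen-2/T2 6 > Gen-13/T2 4.
Gen-2 T1 at 22: fill all 30 ; 50 left.
Gen-16 T1 at 19: fill all 25 ; 25 left.
Gen-16/T2: +25 of 60 at 18; pool empty.
Total = 22×30 + 19×25 + 18×25 = 1585.

1585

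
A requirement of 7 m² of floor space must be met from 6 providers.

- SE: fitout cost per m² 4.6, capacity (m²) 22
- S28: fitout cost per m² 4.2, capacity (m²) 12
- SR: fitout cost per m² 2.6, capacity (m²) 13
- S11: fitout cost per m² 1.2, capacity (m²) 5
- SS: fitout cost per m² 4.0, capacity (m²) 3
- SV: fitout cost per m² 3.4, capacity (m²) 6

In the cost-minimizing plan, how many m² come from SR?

2

Cheapest first:
S11 (1.2): use full 5 ; 2 m² to go.
Take 2 from SR at 2.6 to finish.
SV, SS, S28, SE: unused.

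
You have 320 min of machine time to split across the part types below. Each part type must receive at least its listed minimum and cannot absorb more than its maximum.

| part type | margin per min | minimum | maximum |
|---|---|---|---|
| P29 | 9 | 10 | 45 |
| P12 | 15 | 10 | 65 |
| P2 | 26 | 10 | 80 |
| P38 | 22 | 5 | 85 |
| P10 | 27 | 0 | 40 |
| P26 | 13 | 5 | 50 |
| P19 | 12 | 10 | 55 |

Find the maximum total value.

6605

Meeting every minimum uses 10+10+10+5+0+5+10 = 50 min, leaving 270.
Highest margin per min first: P10 27 > P2 26 > P38 22 > P12 15 > P26 13 > P19 12 > P29 9.
P10: +40 to 40 (cap) — 230 left.
P2 takes 70 more to reach its cap of 80 — 160 left.
P38 takes 80 more to reach its cap of 85 — 80 left.
Give P12 55 more to hit its cap of 65 — 25 left.
Only 25 left; P26 takes them to reach 30.
Total = 9×10 + 15×65 + 26×80 + 22×85 + 27×40 + 13×30 + 12×10 = 6605.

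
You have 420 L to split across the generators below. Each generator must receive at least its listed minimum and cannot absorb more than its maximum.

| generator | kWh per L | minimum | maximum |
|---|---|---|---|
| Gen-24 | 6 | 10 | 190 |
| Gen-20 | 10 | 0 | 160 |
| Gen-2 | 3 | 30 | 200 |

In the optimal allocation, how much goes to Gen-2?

Meeting every minimum uses 10+0+30 = 40 L, leaving 380.
Highest kWh per L first: Gen-20 10 > Gen-24 6 > Gen-2 3.
Gen-20: +160 to 160 (cap) — 220 left.
Give Gen-24 180 more to hit its cap of 190 — 40 left.
Gen-2: +40 (room for 170) → 70. Pool exhausted.

70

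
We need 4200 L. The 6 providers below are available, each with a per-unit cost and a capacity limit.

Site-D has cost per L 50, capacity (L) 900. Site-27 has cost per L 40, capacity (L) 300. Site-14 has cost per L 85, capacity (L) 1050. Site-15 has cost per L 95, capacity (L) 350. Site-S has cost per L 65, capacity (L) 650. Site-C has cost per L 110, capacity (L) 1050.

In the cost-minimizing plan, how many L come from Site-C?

Use providers in increasing cost order.
Site-27 at 40: take all 300 L → 3900 still needed.
Site-D (50): use full 900 → 3000 L to go.
Take 650 from Site-S at 65 → need 2350 more.
Site-14 (85): use full 1050 → 1300 L to go.
Take 350 from Site-15 at 95 → need 950 more.
Site-C (110): take the remaining 950 → done.

950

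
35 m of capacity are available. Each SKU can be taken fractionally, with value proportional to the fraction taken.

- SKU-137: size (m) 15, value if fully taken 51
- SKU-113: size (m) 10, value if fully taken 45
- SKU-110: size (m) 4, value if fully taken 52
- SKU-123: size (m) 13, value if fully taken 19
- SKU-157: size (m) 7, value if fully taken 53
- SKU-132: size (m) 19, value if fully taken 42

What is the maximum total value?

Rank by value-to-size ratio: SKU-110 52/4≈13, SKU-157 53/7≈7.57, SKU-113 45/10≈4.5, SKU-137 51/15≈3.4, SKU-132 42/19≈2.21, SKU-123 19/13≈1.46.
All 4 m of SKU-110 fit (value 52) ; 31 remain.
SKU-157: take in full, 7 m for value 53 ; 24 left.
Take all of SKU-113 (10 m, value 45) ; 14 m left.
14 m left: a 14/15 share of SKU-137 gives 51×14/15 = 47.6.
Total value = 197.6.

197.6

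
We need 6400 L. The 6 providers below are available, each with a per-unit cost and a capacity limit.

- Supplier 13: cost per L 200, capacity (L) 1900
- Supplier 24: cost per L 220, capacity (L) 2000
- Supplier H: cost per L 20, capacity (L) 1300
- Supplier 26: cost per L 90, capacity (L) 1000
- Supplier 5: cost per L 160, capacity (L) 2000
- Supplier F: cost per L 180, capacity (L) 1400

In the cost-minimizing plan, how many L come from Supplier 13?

700

Fill from the cheapest provider first.
Supplier H at 20: take all 1300 L ; 5100 still needed.
Take 1000 from Supplier 26 at 90 ; need 4100 more.
Take 2000 from Supplier 5 at 160 ; need 2100 more.
Supplier F (180): use full 1400 ; 700 L to go.
Supplier 13 at 200: take 700 of its 1900 ; requirement met.
Supplier 24: unused.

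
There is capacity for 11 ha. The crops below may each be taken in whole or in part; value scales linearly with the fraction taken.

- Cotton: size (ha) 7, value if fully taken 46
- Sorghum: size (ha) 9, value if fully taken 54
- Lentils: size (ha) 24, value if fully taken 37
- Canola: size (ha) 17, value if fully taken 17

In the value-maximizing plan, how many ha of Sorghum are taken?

Rank by value-to-size ratio: Cotton 46/7≈6.57, Sorghum 54/9≈6, Lentils 37/24≈1.54, Canola 17/17≈1.
Cotton: take in full, 7 ha for value 46 ; 4 left.
Only 4 ha remain; take 4/9 of Sorghum for value 54×4/9 = 24.

4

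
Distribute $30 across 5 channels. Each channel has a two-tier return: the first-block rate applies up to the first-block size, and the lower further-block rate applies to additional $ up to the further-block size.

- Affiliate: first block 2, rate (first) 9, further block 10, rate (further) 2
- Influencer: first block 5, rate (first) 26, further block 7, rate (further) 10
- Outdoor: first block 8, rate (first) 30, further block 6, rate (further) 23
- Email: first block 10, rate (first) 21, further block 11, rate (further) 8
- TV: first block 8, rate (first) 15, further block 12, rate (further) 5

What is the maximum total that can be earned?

733

Treat each block as its own option and order by rate: Outdoor/first 30 > Influencer/first 26 > Outdoor/second 23 > Email/first 21 > TV/first 15 > Influencer/second 10 > Affiliate/first 9 > Email/second 8 > TV/second 5 > Affiliate/second 2.
Outdoor first at 30: fill all 8 ; 22 left.
Fill Influencer first block (5 at 26) ; 17 left.
Fill Outdoor second block (6 at 23) ; 11 left.
Fill Email first block (10 at 21) ; 1 left.
1 remain; put them into TV first at 15.
Total = 30×8 + 26×5 + 23×6 + 21×10 + 15×1 = 733.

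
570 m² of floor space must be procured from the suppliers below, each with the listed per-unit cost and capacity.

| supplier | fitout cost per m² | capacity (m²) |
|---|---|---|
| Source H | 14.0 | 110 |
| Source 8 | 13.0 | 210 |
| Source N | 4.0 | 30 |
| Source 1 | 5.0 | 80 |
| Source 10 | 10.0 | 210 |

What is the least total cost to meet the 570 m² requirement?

5910

Fill from the cheapest supplier first.
Source N at 4.0: take all 30 m² ; 540 still needed.
Source 1 at 5.0: take all 80 m² ; 460 still needed.
Take 210 from Source 10 at 10.0 ; need 250 more.
Take 210 from Source 8 at 13.0 ; need 40 more.
Source H at 14.0: take 40 of its 110 ; requirement met.
Cost = 30×4.0 + 80×5.0 + 210×10.0 + 210×13.0 + 40×14.0 = 5910.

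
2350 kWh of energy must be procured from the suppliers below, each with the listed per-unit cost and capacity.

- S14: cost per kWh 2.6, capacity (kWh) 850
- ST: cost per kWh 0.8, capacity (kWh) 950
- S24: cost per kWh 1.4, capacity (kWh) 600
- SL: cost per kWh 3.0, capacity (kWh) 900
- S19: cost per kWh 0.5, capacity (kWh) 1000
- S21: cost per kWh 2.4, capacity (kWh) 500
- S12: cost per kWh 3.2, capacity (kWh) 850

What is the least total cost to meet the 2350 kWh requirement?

1820

Use suppliers in increasing cost order.
S19 at 0.5: take all 1000 kWh ; 1350 still needed.
Take 950 from ST at 0.8 ; need 400 more.
Take 400 from S24 at 1.4 to finish.
S21, S14, SL, S12: unused.
Cost = 1000×0.5 + 950×0.8 + 400×1.4 = 1820.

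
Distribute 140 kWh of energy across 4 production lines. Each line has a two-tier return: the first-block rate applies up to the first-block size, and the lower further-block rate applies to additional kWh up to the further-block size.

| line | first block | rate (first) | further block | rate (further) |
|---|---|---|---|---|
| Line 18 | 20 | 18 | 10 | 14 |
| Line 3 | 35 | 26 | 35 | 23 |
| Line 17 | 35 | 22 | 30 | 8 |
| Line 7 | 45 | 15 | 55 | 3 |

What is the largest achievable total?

3070

Treat each block as its own option and order by rate: Line 3/first 26 > Line 3/second 23 > Line 17/first 22 > Line 18/first 18 > Line 7/first 15 > Line 18/second 14 > Line 17/second 8 > Line 7/second 3.
Line 3 first at 26: fill all 35 ; 105 left.
Fill Line 3 second block (35 at 23) ; 70 left.
Line 17 first at 22: fill all 35 ; 35 left.
Line 18/first (18): +20 ; 15 left.
15 remain; put them into Line 7 first at 15.
Total = 26×35 + 23×35 + 22×35 + 18×20 + 15×15 = 3070.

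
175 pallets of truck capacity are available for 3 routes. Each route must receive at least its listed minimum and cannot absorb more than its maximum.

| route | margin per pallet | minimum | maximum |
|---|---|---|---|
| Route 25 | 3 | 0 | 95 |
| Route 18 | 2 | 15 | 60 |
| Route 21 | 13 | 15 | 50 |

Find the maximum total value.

Meeting every minimum uses 0+15+15 = 30 pallets, leaving 145.
Order the routes by margin per pallet: Route 21 13 > Route 25 3 > Route 18 2.
Give Route 21 35 more to hit its cap of 50 → 110 left.
Route 25 takes 95 more to reach its cap of 95 → 15 left.
Route 18: +15 (room for 45) → 30. Pool exhausted.
Total = 3×95 + 2×30 + 13×50 = 995.

995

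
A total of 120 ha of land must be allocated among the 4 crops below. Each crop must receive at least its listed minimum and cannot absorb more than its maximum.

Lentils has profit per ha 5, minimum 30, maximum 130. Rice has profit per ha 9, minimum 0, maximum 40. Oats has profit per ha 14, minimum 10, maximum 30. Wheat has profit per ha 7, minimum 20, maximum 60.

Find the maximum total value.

1070

Meeting every minimum uses 30+0+10+20 = 60 ha, leaving 60.
Rank by profit per ha: Oats 14 > Rice 9 > Wheat 7 > Lentils 5.
Oats takes 20 more to reach its cap of 30 — 40 left.
Rice: +40 to 40 (cap) — 0 left.
Total = 5×30 + 9×40 + 14×30 + 7×20 = 1070.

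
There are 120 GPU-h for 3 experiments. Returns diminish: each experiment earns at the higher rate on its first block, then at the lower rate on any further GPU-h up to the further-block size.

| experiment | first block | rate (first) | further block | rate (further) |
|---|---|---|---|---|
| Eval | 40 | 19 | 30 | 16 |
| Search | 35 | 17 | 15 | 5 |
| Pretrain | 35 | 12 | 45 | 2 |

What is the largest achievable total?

2015

Order all 6 blocks by rate: Eval/tier1 19 > Search/tier1 17 > Eval/tier2 16 > Pretrain/tier1 12 > Search/tier2 5 > Pretrain/tier2 2.
Eval tier1 at 19: fill all 40 → 80 left.
Fill Search tier1 block (35 at 17) → 45 left.
Eval/tier2 (16): +30 → 15 left.
Pretrain/tier1: +15 of 35 at 12; pool empty.
Total = 19×40 + 17×35 + 16×30 + 12×15 = 2015.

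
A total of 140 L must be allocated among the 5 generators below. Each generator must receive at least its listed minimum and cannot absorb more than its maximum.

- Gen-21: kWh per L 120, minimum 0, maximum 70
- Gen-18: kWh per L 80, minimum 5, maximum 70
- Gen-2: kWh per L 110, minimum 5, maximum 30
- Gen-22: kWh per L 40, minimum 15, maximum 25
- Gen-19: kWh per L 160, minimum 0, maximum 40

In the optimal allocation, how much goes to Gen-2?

10

Meeting every minimum uses 0+5+5+15+0 = 25 L, leaving 115.
Rank by kWh per L: Gen-19 160 > Gen-21 120 > Gen-2 110 > Gen-18 80 > Gen-22 40.
Give Gen-19 40 more to hit its cap of 40 → 75 left.
Gen-21: +70 to 70 (cap) → 5 left.
Gen-2 has room for 25 more but only 5 remain, so it gets 10.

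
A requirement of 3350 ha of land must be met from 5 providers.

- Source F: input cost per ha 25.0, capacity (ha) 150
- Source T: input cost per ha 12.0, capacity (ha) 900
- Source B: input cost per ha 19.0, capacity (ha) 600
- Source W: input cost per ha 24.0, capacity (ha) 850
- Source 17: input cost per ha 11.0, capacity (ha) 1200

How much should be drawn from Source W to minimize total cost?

650

Cheapest first:
Source 17 (11.0): use full 1200 ; 2150 ha to go.
Take 900 from Source T at 12.0 ; need 1250 more.
Take 600 from Source B at 19.0 ; need 650 more.
Take 650 from Source W at 24.0 to finish.
Source F: unused.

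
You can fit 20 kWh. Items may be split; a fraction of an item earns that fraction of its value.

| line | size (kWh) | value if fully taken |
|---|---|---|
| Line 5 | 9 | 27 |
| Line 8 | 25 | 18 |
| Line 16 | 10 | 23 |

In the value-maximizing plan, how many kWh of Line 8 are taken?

1

Best value per unit of size first: Line 5 27/9≈3, Line 16 23/10≈2.3, Line 8 18/25≈0.72.
Line 5: take in full, 9 kWh for value 27 → 11 left.
Take all of Line 16 (10 kWh, value 23) → 1 kWh left.
Only 1 kWh remain; take 1/25 of Line 8 for value 18×1/25 = 0.72.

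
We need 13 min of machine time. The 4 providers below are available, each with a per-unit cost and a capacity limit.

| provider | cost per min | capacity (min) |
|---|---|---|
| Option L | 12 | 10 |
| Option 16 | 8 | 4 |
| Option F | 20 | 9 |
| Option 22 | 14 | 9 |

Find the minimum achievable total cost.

140

Cheapest first:
Option 16 at 8: take all 4 min — 9 still needed.
Take 9 from Option L at 12 to finish.
Option 22, Option F: unused.
Cost = 4×8 + 9×12 = 140.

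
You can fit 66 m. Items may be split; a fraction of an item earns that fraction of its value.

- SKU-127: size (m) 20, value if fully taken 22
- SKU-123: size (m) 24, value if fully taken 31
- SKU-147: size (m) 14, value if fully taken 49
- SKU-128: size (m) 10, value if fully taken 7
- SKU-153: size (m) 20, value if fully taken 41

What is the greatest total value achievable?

129.8

Best value per unit of size first: SKU-147 49/14≈3.5, SKU-153 41/20≈2.05, SKU-123 31/24≈1.29, SKU-127 22/20≈1.1, SKU-128 7/10≈0.7.
All 14 m of SKU-147 fit (value 49) → 52 remain.
SKU-153: take in full, 20 m for value 41 → 32 left.
Take all of SKU-123 (24 m, value 31) → 8 m left.
Only 8 m remain; take 8/20 of SKU-127 for value 22×8/20 = 8.8.
Total value = 129.8.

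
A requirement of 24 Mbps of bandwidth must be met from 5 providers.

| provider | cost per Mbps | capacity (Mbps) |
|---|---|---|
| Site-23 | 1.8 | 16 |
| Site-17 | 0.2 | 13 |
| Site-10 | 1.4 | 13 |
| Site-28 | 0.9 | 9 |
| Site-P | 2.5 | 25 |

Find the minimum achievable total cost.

13.5

Cheapest first:
Take 13 from Site-17 at 0.2 — need 11 more.
Take 9 from Site-28 at 0.9 — need 2 more.
Site-10 at 1.4: take 2 of its 13 — requirement met.
Site-23, Site-P: unused.
Cost = 13×0.2 + 9×0.9 + 2×1.4 = 13.5.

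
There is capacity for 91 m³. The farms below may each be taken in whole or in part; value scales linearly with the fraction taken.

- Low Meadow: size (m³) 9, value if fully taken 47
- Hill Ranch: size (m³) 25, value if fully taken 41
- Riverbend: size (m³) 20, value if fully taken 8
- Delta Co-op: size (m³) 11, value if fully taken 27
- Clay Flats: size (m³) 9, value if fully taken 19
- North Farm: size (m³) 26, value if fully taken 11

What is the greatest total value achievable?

149.4

Sort by value density: Low Meadow 47/9≈5.22, Delta Co-op 27/11≈2.45, Clay Flats 19/9≈2.11, Hill Ranch 41/25≈1.64, North Farm 11/26≈0.423, Riverbend 8/20≈0.4.
Take all of Low Meadow (9 m³, value 47) ; 82 m³ left.
Delta Co-op: take in full, 11 m³ for value 27 ; 71 left.
Clay Flats: take in full, 9 m³ for value 19 ; 62 left.
All 25 m³ of Hill Ranch fit (value 41) ; 37 remain.
All 26 m³ of North Farm fit (value 11) ; 11 remain.
11 m³ left: a 11/20 share of Riverbend gives 8×11/20 = 4.4.
Total value = 149.4.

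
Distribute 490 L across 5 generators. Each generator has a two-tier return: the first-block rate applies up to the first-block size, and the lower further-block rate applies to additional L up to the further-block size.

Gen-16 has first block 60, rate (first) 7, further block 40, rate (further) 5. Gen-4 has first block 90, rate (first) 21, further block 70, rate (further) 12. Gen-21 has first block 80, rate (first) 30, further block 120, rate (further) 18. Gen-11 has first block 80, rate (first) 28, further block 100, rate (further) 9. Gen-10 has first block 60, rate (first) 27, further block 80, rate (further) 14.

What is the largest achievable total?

Treat each block as its own option and order by rate: Gen-21/T1 30 > Gen-11/T1 28 > Gen-10/T1 27 > Gen-4/T1 21 > Gen-21/T2 18 > Gen-10/T2 14 > Gen-4/T2 12 > Gen-11/T2 9 > Gen-16/T1 7 > Gen-16/T2 5.
Gen-21 T1 at 30: fill all 80 — 410 left.
Gen-11/T1 (28): +80 — 330 left.
Fill Gen-10 T1 block (60 at 27) — 270 left.
Gen-4/T1 (21): +90 — 180 left.
Gen-21 T2 at 18: fill all 120 — 60 left.
Gen-10/T2: +60 of 80 at 14; pool empty.
Total = 30×80 + 28×80 + 27×60 + 21×90 + 18×120 + 14×60 = 11150.

11150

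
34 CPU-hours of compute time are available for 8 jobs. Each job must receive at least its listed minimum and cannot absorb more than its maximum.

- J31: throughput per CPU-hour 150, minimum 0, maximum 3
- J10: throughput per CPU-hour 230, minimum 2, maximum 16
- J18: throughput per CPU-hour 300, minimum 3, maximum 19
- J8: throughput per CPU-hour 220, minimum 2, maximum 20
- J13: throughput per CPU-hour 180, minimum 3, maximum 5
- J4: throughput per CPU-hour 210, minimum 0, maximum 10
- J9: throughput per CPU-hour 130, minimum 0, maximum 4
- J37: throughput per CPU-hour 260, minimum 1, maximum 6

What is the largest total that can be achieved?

9160

Meeting every minimum uses 0+2+3+2+3+0+0+1 = 11 CPU-hours, leaving 23.
Rank by throughput per CPU-hour: J18 300 > J37 260 > J10 230 > J8 220 > J4 210 > J13 180 > J31 150 > J9 130.
J18 takes 16 more to reach its cap of 19 ; 7 left.
J37 takes 5 more to reach its cap of 6 ; 2 left.
J10 has room for 14 more but only 2 remain, so it gets 4.
Total = 230×4 + 300×19 + 220×2 + 180×3 + 260×6 = 9160.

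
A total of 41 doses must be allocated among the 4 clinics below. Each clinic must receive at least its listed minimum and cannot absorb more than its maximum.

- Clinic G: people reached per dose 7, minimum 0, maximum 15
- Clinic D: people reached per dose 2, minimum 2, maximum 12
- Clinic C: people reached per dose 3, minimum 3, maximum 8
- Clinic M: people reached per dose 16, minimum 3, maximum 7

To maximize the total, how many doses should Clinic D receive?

11

Meeting every minimum uses 0+2+3+3 = 8 doses, leaving 33.
Rank by people reached per dose: Clinic M 16 > Clinic G 7 > Clinic C 3 > Clinic D 2.
Give Clinic M 4 more to hit its cap of 7 ; 29 left.
Clinic G takes 15 more to reach its cap of 15 ; 14 left.
Give Clinic C 5 more to hit its cap of 8 ; 9 left.
Clinic D: +9 (room for 10) → 11. Pool exhausted.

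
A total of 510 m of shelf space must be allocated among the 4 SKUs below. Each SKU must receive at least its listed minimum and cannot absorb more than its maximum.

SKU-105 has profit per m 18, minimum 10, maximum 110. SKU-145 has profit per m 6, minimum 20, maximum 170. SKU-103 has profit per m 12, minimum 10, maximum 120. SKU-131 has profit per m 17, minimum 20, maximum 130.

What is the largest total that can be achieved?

6530

Meeting every minimum uses 10+20+10+20 = 60 m, leaving 450.
Highest profit per m first: SKU-105 18 > SKU-131 17 > SKU-103 12 > SKU-145 6.
Give SKU-105 100 more to hit its cap of 110 → 350 left.
SKU-131: +110 to 130 (cap) → 240 left.
Give SKU-103 110 more to hit its cap of 120 → 130 left.
SKU-145: +130 (room for 150) → 150. Pool exhausted.
Total = 18×110 + 6×150 + 12×120 + 17×130 = 6530.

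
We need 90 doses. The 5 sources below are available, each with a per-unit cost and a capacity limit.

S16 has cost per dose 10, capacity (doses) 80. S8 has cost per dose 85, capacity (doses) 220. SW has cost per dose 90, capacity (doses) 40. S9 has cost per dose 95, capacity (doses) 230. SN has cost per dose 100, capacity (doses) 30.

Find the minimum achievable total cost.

Fill from the cheapest source first.
S16 (10): use full 80 ; 10 doses to go.
S8 at 85: take 10 of its 220 ; requirement met.
SW, S9, SN: unused.
Cost = 80×10 + 10×85 = 1650.

1650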